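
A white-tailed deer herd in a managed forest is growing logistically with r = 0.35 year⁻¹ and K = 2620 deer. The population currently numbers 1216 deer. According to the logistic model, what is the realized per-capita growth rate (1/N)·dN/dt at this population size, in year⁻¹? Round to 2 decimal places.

0.19 per year

(1/N)·dN/dt = r(1 − N/K) = 0.35 × (1 − 1216/2620).
= 0.35 × 0.53588 = 0.18756.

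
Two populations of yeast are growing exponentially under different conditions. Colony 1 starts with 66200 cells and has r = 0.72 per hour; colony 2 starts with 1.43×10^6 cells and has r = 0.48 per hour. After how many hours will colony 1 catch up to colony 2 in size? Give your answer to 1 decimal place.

Set 66200·e^(0.72t) = 1.43×10^6·e^(0.48t).
e^((0.72 − 0.48)t) = 1.43×10^6/66200 → e^(0.24·t) = 21.601.
0.24·t = ln(21.601) = 3.0727, so t = 3.0727/0.24 = 12.803.

12.8 hours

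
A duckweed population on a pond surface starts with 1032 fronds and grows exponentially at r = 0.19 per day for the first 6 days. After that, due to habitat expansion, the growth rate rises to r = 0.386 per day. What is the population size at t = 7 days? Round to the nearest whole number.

Phase 1: N(6) = 1032·e^(0.19×6) = 1032·e^1.14 = 3226.82.
Phase 2 runs for 7 − 6 = 1 days at r = 0.386.
N(7) = 3226.82·e^(0.386×1) = 3226.82·e^0.386 = 4746.93.

4747 fronds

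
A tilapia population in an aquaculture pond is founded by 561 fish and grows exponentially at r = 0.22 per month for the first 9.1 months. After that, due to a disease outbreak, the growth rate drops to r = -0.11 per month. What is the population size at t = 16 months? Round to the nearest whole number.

Phase 1: N(9.1) = 561·e^(0.22×9.1) = 561·e^2.002 = 4153.56.
Phase 2 runs for 16 − 9.1 = 6.9 months at r = -0.11.
N(16) = 4153.56·e^(-0.11×6.9) = 4153.56·e^-0.759 = 1944.42.

1944 fish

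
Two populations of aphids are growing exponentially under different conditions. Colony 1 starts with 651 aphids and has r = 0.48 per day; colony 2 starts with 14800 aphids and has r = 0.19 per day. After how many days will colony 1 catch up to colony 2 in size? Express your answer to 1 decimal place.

Set 651·e^(0.48t) = 14800·e^(0.19t).
e^((0.48 − 0.19)t) = 14800/651 → e^(0.29·t) = 22.734.
0.29·t = ln(22.734) = 3.1239, so t = 3.1239/0.29 = 10.772.

10.8 days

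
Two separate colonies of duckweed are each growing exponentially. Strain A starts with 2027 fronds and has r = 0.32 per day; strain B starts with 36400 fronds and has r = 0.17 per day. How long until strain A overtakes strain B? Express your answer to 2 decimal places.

Set 2027·e^(0.32t) = 36400·e^(0.17t).
e^((0.32 − 0.17)t) = 36400/2027 → e^(0.15·t) = 17.958.
0.15·t = ln(17.958) = 2.888, so t = 2.888/0.15 = 19.253.

19.25 days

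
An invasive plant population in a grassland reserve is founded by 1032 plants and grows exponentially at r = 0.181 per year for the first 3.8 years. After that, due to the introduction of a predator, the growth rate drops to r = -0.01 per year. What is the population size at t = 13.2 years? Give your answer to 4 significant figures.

1869 plants

Phase 1: N(3.8) = 1032·e^(0.181×3.8) = 1032·e^0.6878 = 2052.99.
Phase 2 runs for 13.2 − 3.8 = 9.4 years at r = -0.01.
N(13.2) = 2052.99·e^(-0.01×9.4) = 2052.99·e^-0.094 = 1868.8.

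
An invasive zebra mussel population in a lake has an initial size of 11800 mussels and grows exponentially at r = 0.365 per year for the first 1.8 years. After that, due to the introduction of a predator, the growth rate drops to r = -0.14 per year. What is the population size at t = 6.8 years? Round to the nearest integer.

Phase 1: N(1.8) = 11800·e^(0.365×1.8) = 11800·e^0.657 = 22762.2.
Phase 2 runs for 6.8 − 1.8 = 5 years at r = -0.14.
N(6.8) = 22762.2·e^(-0.14×5) = 22762.2·e^-0.7 = 11303.4.

11303 mussels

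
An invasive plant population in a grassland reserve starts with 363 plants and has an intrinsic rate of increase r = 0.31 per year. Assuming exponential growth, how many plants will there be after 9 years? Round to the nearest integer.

N(t) = N₀·e^(rt) = 363 × e^(0.31×9) = 363 × e^2.79.
e^2.79 ≈ 16.281, so N ≈ 363 × 16.281 = 5910.01.

5910 plants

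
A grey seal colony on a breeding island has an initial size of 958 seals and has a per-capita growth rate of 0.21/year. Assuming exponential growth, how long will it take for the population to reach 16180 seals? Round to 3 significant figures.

13.5 years

Set N₀·e^(rt) = 16180: e^(0.21·t) = 16180/958 = 16.889.
0.21·t = ln(16.889) = 2.8267, so t = 2.8267/0.21 = 13.46.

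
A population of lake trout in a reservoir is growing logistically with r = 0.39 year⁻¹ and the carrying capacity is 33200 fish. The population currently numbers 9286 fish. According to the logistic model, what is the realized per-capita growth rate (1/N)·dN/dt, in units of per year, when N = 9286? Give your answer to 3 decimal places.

(1/N)·dN/dt = r(1 − N/K) = 0.39 × (1 − 9286/33200).
= 0.39 × 0.7203 = 0.28092.

0.281 per year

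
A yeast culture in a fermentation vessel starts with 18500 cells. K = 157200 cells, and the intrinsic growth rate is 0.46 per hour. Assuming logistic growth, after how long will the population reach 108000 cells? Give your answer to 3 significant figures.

6.09 hours

A = (K − N₀)/N₀ = (157200 − 18500)/18500 = 7.4973.
Solve 157200/(1 + 7.4973·e^(−0.46t)) = 108000: 1 + 7.4973·e^(−0.46t) = 1.4556, so e^(−0.46t) = 0.0607626.
−0.46·t = ln(0.0607626) = -2.8008, so t = 2.8008/0.46 = 6.0887.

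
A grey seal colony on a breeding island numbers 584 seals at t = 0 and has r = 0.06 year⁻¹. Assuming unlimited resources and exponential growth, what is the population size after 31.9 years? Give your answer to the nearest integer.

3960 seals

N(t) = N₀·e^(rt) = 584 × e^(0.06×31.9) = 584 × e^1.914.
e^1.914 ≈ 6.7802, so N ≈ 584 × 6.7802 = 3959.61.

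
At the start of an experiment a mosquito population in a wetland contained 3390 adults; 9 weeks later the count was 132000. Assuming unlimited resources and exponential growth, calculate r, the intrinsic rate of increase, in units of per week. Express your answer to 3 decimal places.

0.407 per week

From N(t) = N₀·e^(rt): e^(r·9) = 132000/3390 = 38.938.
r·9 = ln(38.938) = 3.662, so r = 3.662/9 = 0.40689.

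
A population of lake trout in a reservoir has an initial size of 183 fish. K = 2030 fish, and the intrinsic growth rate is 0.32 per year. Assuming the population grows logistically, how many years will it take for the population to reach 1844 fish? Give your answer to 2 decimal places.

14.39 years

A = (K − N₀)/N₀ = (2030 − 183)/183 = 10.093.
Solve 2030/(1 + 10.093·e^(−0.32t)) = 1844: 1 + 10.093·e^(−0.32t) = 1.1009, so e^(−0.32t) = 0.00999393.
−0.32·t = ln(0.00999393) = -4.6058, so t = 4.6058/0.32 = 14.393.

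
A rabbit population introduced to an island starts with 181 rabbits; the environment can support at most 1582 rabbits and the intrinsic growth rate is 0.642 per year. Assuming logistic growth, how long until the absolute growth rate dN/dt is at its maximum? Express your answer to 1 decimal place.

Logistic growth is fastest at N = K/2 = 791.
A = (K − N₀)/N₀ = 7.7403. Set K/(1 + A·e^(−rt)) = K/2 → A·e^(−rt) = 1.
e^(−0.642t) = 1/7.7403 = 0.129193, so t = ln(7.7403)/0.642 = 2.0464/0.642 = 3.1876.

3.2 years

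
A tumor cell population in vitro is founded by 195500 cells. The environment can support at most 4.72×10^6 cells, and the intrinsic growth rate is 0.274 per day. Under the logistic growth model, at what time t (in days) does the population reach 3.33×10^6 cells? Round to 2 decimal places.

14.65 days

A = (K − N₀)/N₀ = (4.72×10^6 − 195500)/195500 = 23.143.
Solve 4.72×10^6/(1 + 23.143·e^(−0.274t)) = 3.33×10^6: 1 + 23.143·e^(−0.274t) = 1.4174, so e^(−0.274t) = 0.0180363.
−0.274·t = ln(0.0180363) = -4.0154, so t = 4.0154/0.274 = 14.655.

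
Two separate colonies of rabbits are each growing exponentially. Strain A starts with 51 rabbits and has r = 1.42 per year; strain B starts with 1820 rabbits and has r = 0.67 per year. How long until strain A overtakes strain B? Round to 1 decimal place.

Set 51·e^(1.42t) = 1820·e^(0.67t).
e^((1.42 − 0.67)t) = 1820/51 → e^(0.75·t) = 35.686.
0.75·t = ln(35.686) = 3.5748, so t = 3.5748/0.75 = 4.7664.

4.8 years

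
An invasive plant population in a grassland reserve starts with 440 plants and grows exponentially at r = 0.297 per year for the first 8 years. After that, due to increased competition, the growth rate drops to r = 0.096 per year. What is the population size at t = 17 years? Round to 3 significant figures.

11200 plants

Phase 1: N(8) = 440·e^(0.297×8) = 440·e^2.376 = 4735.18.
Phase 2 runs for 17 − 8 = 9 years at r = 0.096.
N(17) = 4735.18·e^(0.096×9) = 4735.18·e^0.864 = 11234.8.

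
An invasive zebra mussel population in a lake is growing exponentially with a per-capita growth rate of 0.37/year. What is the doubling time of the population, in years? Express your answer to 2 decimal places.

1.87 years

Doubling time t_d = ln(2)/r = 0.6931/0.37 = 1.8734.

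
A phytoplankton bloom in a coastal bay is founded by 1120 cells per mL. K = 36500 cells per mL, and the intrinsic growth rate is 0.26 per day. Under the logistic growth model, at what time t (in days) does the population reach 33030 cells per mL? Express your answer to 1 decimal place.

A = (K − N₀)/N₀ = (36500 − 1120)/1120 = 31.589.
Solve 36500/(1 + 31.589·e^(−0.26t)) = 33030: 1 + 31.589·e^(−0.26t) = 1.1051, so e^(−0.26t) = 0.00332568.
−0.26·t = ln(0.00332568) = -5.7061, so t = 5.7061/0.26 = 21.946.

21.9 days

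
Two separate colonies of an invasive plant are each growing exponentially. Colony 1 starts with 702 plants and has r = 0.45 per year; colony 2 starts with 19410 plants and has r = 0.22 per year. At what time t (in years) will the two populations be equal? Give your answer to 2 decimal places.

14.43 years

Set 702·e^(0.45t) = 19410·e^(0.22t).
e^((0.45 − 0.22)t) = 19410/702 → e^(0.23·t) = 27.65.
0.23·t = ln(27.65) = 3.3196, so t = 3.3196/0.23 = 14.433.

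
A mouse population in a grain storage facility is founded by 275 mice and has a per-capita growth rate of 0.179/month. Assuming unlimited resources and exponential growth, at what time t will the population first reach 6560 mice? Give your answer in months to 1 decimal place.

Set N₀·e^(rt) = 6560: e^(0.179·t) = 6560/275 = 23.855.
0.179·t = ln(23.855) = 3.172, so t = 3.172/0.179 = 17.721.

17.7 months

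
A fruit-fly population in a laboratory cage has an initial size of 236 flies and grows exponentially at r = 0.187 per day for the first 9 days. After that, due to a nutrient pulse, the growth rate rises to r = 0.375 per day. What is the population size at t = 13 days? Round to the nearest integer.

Phase 1: N(9) = 236·e^(0.187×9) = 236·e^1.683 = 1270.08.
Phase 2 runs for 13 − 9 = 4 days at r = 0.375.
N(13) = 1270.08·e^(0.375×4) = 1270.08·e^1.5 = 5692.08.

5692 flies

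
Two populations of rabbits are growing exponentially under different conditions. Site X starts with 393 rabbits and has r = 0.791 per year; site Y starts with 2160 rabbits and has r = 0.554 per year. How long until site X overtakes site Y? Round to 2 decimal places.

7.19 years

Set 393·e^(0.791t) = 2160·e^(0.554t).
e^((0.791 − 0.554)t) = 2160/393 → e^(0.237·t) = 5.4962.
0.237·t = ln(5.4962) = 1.7041, so t = 1.7041/0.237 = 7.1901.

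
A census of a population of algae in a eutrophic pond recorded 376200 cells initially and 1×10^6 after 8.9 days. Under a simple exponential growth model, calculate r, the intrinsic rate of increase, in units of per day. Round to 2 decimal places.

0.11 per day

From N(t) = N₀·e^(rt): e^(r·8.9) = 1×10^6/376200 = 2.6582.
r·8.9 = ln(2.6582) = 0.97763, so r = 0.97763/8.9 = 0.10985.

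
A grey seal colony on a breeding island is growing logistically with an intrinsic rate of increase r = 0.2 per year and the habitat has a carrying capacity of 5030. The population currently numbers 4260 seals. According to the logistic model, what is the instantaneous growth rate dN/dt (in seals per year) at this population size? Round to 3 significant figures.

dN/dt = rN(1 − N/K) = 0.2 × 4260 × (1 − 4260/5030).
1 − 4260/5030 = 0.15308; dN/dt = 0.2 × 4260 × 0.15308 = 130.43.

130 seals per year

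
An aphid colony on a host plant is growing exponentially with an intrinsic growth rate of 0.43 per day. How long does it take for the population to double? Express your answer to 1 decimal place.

Doubling time t_d = ln(2)/r = 0.6931/0.43 = 1.612.

1.6 days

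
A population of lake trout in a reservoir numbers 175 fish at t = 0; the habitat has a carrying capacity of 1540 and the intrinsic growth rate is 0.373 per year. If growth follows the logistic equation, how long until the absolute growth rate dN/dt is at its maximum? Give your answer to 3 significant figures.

Logistic growth is fastest at N = K/2 = 770.
A = (K − N₀)/N₀ = 7.8. Set K/(1 + A·e^(−rt)) = K/2 → A·e^(−rt) = 1.
e^(−0.373t) = 1/7.8 = 0.128205, so t = ln(7.8)/0.373 = 2.0541/0.373 = 5.507.

5.51 years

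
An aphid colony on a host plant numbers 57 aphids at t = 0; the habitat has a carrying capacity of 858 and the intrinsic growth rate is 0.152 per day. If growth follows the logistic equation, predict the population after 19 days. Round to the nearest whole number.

481 aphids

A = (K − N₀)/N₀ = (858 − 57)/57 = 14.053.
N(t) = K/(1 + A·e^(−rt)) = 858/(1 + 14.053×e^(−0.152×19)).
e^(−2.888) = 0.055687; denominator = 1 + 14.053×0.055687 = 1.7826.
N = 858/1.7826 = 481.331.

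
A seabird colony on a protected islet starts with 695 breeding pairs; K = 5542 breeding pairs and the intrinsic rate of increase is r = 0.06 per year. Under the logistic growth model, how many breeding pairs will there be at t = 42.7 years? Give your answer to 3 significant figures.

A = (K − N₀)/N₀ = (5542 − 695)/695 = 6.9741.
N(t) = K/(1 + A·e^(−rt)) = 5542/(1 + 6.9741×e^(−0.06×42.7)).
e^(−2.562) = 0.07715; denominator = 1 + 6.9741×0.07715 = 1.5381.
N = 5542/1.5381 = 3603.25.

3600 breeding pairs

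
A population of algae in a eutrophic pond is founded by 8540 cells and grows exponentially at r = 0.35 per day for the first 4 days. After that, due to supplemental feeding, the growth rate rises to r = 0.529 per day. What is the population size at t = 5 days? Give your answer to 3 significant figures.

Phase 1: N(4) = 8540·e^(0.35×4) = 8540·e^1.4 = 34631.4.
Phase 2 runs for 5 − 4 = 1 days at r = 0.529.
N(5) = 34631.4·e^(0.529×1) = 34631.4·e^0.529 = 58777.6.

58800 cells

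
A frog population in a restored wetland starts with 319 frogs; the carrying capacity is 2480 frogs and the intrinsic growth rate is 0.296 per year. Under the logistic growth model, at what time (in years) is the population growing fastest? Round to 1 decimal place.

Logistic growth is fastest at N = K/2 = 1240.
A = (K − N₀)/N₀ = 6.7743. Set K/(1 + A·e^(−rt)) = K/2 → A·e^(−rt) = 1.
e^(−0.296t) = 1/6.7743 = 0.147617, so t = ln(6.7743)/0.296 = 1.9131/0.296 = 6.4633.

6.5 years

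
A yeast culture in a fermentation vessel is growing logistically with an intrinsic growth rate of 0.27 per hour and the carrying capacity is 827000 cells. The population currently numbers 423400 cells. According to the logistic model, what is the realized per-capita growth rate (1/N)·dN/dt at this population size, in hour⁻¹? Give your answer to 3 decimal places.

(1/N)·dN/dt = r(1 − N/K) = 0.27 × (1 − 423400/827000).
= 0.27 × 0.48803 = 0.13177.

0.132 per hour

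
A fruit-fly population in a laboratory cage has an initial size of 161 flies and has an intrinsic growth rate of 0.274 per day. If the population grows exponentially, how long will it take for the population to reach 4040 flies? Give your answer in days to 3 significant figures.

Set N₀·e^(rt) = 4040: e^(0.274·t) = 4040/161 = 25.093.
0.274·t = ln(25.093) = 3.2226, so t = 3.2226/0.274 = 11.761.

11.8 days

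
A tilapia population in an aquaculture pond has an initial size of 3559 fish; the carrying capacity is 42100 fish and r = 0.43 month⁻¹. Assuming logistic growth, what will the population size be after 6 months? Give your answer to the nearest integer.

A = (K − N₀)/N₀ = (42100 − 3559)/3559 = 10.829.
N(t) = K/(1 + A·e^(−rt)) = 42100/(1 + 10.829×e^(−0.43×6)).
e^(−2.58) = 0.075774; denominator = 1 + 10.829×0.075774 = 1.8206.
N = 42100/1.8206 = 23124.6.

23125 fish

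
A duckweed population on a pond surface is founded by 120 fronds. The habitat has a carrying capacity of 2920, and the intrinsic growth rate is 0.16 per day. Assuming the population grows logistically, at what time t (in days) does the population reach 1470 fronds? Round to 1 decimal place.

A = (K − N₀)/N₀ = (2920 − 120)/120 = 23.333.
Solve 2920/(1 + 23.333·e^(−0.16t)) = 1470: 1 + 23.333·e^(−0.16t) = 1.9864, so e^(−0.16t) = 0.0422741.
−0.16·t = ln(0.0422741) = -3.1636, so t = 3.1636/0.16 = 19.772.

19.8 days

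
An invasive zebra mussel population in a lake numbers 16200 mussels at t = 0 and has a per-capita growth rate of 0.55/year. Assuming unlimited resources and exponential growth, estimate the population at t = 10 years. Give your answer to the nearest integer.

N(t) = N₀·e^(rt) = 16200 × e^(0.55×10) = 16200 × e^5.5.
e^5.5 ≈ 244.69, so N ≈ 16200 × 244.69 = 3.964009×10^6.

3964009 mussels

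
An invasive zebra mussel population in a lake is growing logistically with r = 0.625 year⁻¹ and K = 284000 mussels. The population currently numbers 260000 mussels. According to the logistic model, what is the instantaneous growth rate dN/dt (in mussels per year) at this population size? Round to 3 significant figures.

dN/dt = rN(1 − N/K) = 0.625 × 260000 × (1 − 260000/284000).
1 − 260000/284000 = 0.084507; dN/dt = 0.625 × 260000 × 0.084507 = 13732.

13700 mussels per year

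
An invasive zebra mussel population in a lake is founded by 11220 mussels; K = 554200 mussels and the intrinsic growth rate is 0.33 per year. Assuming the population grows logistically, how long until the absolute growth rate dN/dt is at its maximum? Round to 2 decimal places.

11.76 years

Logistic growth is fastest at N = K/2 = 277100.
A = (K − N₀)/N₀ = 48.394. Set K/(1 + A·e^(−rt)) = K/2 → A·e^(−rt) = 1.
e^(−0.33t) = 1/48.394 = 0.0206637, so t = ln(48.394)/0.33 = 3.8794/0.33 = 11.756.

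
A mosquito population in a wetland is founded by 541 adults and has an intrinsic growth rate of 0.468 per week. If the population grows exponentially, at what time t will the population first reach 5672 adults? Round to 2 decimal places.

5.02 weeks

Set N₀·e^(rt) = 5672: e^(0.468·t) = 5672/541 = 10.484.
0.468·t = ln(10.484) = 2.3499, so t = 2.3499/0.468 = 5.0211.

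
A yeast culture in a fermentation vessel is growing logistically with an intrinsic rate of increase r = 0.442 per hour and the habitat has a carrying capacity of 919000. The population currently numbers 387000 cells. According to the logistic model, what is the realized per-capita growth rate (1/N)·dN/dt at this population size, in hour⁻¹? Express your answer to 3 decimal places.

0.256 per hour

(1/N)·dN/dt = r(1 − N/K) = 0.442 × (1 − 387000/919000).
= 0.442 × 0.57889 = 0.25587.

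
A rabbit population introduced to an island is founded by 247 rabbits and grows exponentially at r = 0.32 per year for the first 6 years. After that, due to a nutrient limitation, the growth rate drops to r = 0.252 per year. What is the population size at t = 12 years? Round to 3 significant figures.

7640 rabbits

Phase 1: N(6) = 247·e^(0.32×6) = 247·e^1.92 = 1684.78.
Phase 2 runs for 12 − 6 = 6 years at r = 0.252.
N(12) = 1684.78·e^(0.252×6) = 1684.78·e^1.512 = 7641.8.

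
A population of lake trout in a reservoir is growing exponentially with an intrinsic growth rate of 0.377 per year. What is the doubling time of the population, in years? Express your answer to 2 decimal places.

Doubling time t_d = ln(2)/r = 0.6931/0.377 = 1.8386.

1.84 years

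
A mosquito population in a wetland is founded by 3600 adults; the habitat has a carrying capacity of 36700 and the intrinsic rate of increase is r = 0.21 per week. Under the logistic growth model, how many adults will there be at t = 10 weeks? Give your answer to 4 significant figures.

17260 adults

A = (K − N₀)/N₀ = (36700 − 3600)/3600 = 9.1944.
N(t) = K/(1 + A·e^(−rt)) = 36700/(1 + 9.1944×e^(−0.21×10)).
e^(−2.1) = 0.12246; denominator = 1 + 9.1944×0.12246 = 2.1259.
N = 36700/2.1259 = 17263.1.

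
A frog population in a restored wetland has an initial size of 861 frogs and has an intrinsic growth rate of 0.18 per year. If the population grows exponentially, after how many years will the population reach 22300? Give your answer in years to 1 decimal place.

18.1 years

Set N₀·e^(rt) = 22300: e^(0.18·t) = 22300/861 = 25.9.
0.18·t = ln(25.9) = 3.2542, so t = 3.2542/0.18 = 18.079.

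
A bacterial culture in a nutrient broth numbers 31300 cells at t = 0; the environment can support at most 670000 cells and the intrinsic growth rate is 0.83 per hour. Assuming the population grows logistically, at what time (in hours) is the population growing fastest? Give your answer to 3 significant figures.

Logistic growth is fastest at N = K/2 = 335000.
A = (K − N₀)/N₀ = 20.406. Set K/(1 + A·e^(−rt)) = K/2 → A·e^(−rt) = 1.
e^(−0.83t) = 1/20.406 = 0.0490058, so t = ln(20.406)/0.83 = 3.0158/0.83 = 3.6335.

3.63 hours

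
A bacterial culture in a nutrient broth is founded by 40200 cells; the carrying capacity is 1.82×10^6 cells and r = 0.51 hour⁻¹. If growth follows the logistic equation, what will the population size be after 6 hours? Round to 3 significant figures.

A = (K − N₀)/N₀ = (1.82×10^6 − 40200)/40200 = 44.274.
N(t) = K/(1 + A·e^(−rt)) = 1.82×10^6/(1 + 44.274×e^(−0.51×6)).
e^(−3.06) = 0.046888; denominator = 1 + 44.274×0.046888 = 3.0759.
N = 1.82×10^6/3.0759 = 591699.

592000 cells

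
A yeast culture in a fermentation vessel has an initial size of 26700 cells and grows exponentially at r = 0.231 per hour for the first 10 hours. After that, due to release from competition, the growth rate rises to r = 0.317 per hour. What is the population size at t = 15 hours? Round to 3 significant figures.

Phase 1: N(10) = 26700·e^(0.231×10) = 26700·e^2.31 = 268987.
Phase 2 runs for 15 − 10 = 5 hours at r = 0.317.
N(15) = 268987·e^(0.317×5) = 268987·e^1.585 = 1.312467×10^6.

1310000 cells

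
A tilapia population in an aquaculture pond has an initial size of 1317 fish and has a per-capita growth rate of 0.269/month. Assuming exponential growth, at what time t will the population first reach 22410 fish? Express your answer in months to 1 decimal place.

Set N₀·e^(rt) = 22410: e^(0.269·t) = 22410/1317 = 17.016.
0.269·t = ln(17.016) = 2.8342, so t = 2.8342/0.269 = 10.536.

10.5 months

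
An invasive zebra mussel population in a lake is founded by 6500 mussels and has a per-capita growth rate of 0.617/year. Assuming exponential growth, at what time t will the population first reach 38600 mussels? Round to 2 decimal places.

Set N₀·e^(rt) = 38600: e^(0.617·t) = 38600/6500 = 5.9385.
0.617·t = ln(5.9385) = 1.7815, so t = 1.7815/0.617 = 2.8873.

2.89 years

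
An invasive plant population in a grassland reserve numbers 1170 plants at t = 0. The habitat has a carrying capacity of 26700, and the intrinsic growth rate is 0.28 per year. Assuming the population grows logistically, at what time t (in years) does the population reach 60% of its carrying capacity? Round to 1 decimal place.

12.5 years

A = (K − N₀)/N₀ = (26700 − 1170)/1170 = 21.821.
Solve 26700/(1 + 21.821·e^(−0.28t)) = 16020: 1 + 21.821·e^(−0.28t) = 1.6667, so e^(−0.28t) = 0.0305523.
−0.28·t = ln(0.0305523) = -3.4883, so t = 3.4883/0.28 = 12.458.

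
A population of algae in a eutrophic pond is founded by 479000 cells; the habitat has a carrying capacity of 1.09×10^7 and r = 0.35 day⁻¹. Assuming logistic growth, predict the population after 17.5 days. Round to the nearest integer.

A = (K − N₀)/N₀ = (1.09×10^7 − 479000)/479000 = 21.756.
N(t) = K/(1 + A·e^(−rt)) = 1.09×10^7/(1 + 21.756×e^(−0.35×17.5)).
e^(−6.125) = 0.0021875; denominator = 1 + 21.756×0.0021875 = 1.0476.
N = 1.09×10^7/1.0476 = 1.040483×10^7.

10404829 cells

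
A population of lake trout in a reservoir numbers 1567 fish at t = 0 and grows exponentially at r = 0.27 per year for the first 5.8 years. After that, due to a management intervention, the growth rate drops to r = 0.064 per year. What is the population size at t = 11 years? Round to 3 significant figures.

10500 fish

Phase 1: N(5.8) = 1567·e^(0.27×5.8) = 1567·e^1.566 = 7501.95.
Phase 2 runs for 11 − 5.8 = 5.2 years at r = 0.064.
N(11) = 7501.95·e^(0.064×5.2) = 7501.95·e^0.3328 = 10464.2.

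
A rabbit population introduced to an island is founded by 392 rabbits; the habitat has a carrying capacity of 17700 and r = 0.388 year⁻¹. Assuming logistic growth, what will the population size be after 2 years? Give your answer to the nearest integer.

830 rabbits

A = (K − N₀)/N₀ = (17700 − 392)/392 = 44.153.
N(t) = K/(1 + A·e^(−rt)) = 17700/(1 + 44.153×e^(−0.388×2)).
e^(−0.776) = 0.46024; denominator = 1 + 44.153×0.46024 = 21.321.
N = 17700/21.321 = 830.162.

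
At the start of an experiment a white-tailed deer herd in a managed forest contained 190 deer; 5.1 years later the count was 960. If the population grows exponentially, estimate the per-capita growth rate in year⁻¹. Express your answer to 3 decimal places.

From N(t) = N₀·e^(rt): e^(r·5.1) = 960/190 = 5.0526.
r·5.1 = ln(5.0526) = 1.6199, so r = 1.6199/5.1 = 0.31763.

0.318 per year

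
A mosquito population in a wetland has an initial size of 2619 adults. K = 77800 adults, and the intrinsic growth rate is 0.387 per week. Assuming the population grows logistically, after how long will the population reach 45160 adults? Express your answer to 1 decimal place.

9.5 weeks

A = (K − N₀)/N₀ = (77800 − 2619)/2619 = 28.706.
Solve 77800/(1 + 28.706·e^(−0.387t)) = 45160: 1 + 28.706·e^(−0.387t) = 1.7228, so e^(−0.387t) = 0.0251781.
−0.387·t = ln(0.0251781) = -3.6818, so t = 3.6818/0.387 = 9.5136.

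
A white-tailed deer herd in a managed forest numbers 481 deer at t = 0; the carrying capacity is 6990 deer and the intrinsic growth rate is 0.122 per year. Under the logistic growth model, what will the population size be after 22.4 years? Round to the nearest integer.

3718 deer

A = (K − N₀)/N₀ = (6990 − 481)/481 = 13.532.
N(t) = K/(1 + A·e^(−rt)) = 6990/(1 + 13.532×e^(−0.122×22.4)).
e^(−2.733) = 0.065037; denominator = 1 + 13.532×0.065037 = 1.8801.
N = 6990/1.8801 = 3717.9.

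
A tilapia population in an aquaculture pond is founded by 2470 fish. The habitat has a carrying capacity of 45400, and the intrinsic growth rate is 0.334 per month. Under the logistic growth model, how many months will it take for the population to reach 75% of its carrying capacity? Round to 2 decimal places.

A = (K − N₀)/N₀ = (45400 − 2470)/2470 = 17.381.
Solve 45400/(1 + 17.381·e^(−0.334t)) = 34050: 1 + 17.381·e^(−0.334t) = 1.3333, so e^(−0.334t) = 0.0191785.
−0.334·t = ln(0.0191785) = -3.954, so t = 3.954/0.334 = 11.838.

11.84 months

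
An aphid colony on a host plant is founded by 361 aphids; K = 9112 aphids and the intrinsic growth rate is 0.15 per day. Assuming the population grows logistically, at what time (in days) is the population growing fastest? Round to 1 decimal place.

21.3 days

Logistic growth is fastest at N = K/2 = 4556.
A = (K − N₀)/N₀ = 24.241. Set K/(1 + A·e^(−rt)) = K/2 → A·e^(−rt) = 1.
e^(−0.15t) = 1/24.241 = 0.0412524, so t = ln(24.241)/0.15 = 3.188/0.15 = 21.254.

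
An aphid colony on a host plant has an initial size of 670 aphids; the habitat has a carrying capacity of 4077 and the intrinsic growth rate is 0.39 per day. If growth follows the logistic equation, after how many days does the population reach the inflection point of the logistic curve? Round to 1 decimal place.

Logistic growth is fastest at N = K/2 = 2038.5.
A = (K − N₀)/N₀ = 5.0851. Set K/(1 + A·e^(−rt)) = K/2 → A·e^(−rt) = 1.
e^(−0.39t) = 1/5.0851 = 0.196654, so t = ln(5.0851)/0.39 = 1.6263/0.39 = 4.17.

4.2 days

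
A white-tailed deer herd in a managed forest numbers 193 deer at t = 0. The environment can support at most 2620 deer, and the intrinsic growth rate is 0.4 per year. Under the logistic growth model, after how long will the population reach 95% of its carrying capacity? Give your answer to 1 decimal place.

A = (K − N₀)/N₀ = (2620 − 193)/193 = 12.575.
Solve 2620/(1 + 12.575·e^(−0.4t)) = 2489: 1 + 12.575·e^(−0.4t) = 1.0526, so e^(−0.4t) = 0.00418537.
−0.4·t = ln(0.00418537) = -5.4762, so t = 5.4762/0.4 = 13.69.

13.7 years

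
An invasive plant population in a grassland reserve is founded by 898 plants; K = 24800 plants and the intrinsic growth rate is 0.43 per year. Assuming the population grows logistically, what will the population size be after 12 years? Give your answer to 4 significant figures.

21510 plants

A = (K − N₀)/N₀ = (24800 − 898)/898 = 26.617.
N(t) = K/(1 + A·e^(−rt)) = 24800/(1 + 26.617×e^(−0.43×12)).
e^(−5.16) = 0.0057417; denominator = 1 + 26.617×0.0057417 = 1.1528.
N = 24800/1.1528 = 21512.3.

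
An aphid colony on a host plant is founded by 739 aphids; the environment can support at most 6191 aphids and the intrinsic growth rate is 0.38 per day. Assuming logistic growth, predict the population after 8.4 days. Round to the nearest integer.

4751 aphids

A = (K − N₀)/N₀ = (6191 − 739)/739 = 7.3775.
N(t) = K/(1 + A·e^(−rt)) = 6191/(1 + 7.3775×e^(−0.38×8.4)).
e^(−3.192) = 0.04109; denominator = 1 + 7.3775×0.04109 = 1.3031.
N = 6191/1.3031 = 4750.83.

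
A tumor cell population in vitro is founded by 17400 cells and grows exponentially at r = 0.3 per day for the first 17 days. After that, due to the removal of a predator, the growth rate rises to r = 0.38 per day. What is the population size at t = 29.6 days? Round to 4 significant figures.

342700000 cells

Phase 1: N(17) = 17400·e^(0.3×17) = 17400·e^5.1 = 2.853981×10^6.
Phase 2 runs for 29.6 − 17 = 12.6 days at r = 0.38.
N(29.6) = 2.853981×10^6·e^(0.38×12.6) = 2.853981×10^6·e^4.788 = 3.426519×10^8.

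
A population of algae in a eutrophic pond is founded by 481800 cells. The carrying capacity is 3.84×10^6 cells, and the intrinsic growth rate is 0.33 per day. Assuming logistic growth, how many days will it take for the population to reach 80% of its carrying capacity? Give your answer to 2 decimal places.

10.08 days

A = (K − N₀)/N₀ = (3.84×10^6 − 481800)/481800 = 6.9701.
Solve 3.84×10^6/(1 + 6.9701·e^(−0.33t)) = 3.072×10^6: 1 + 6.9701·e^(−0.33t) = 1.25, so e^(−0.33t) = 0.0358674.
−0.33·t = ln(0.0358674) = -3.3279, so t = 3.3279/0.33 = 10.085.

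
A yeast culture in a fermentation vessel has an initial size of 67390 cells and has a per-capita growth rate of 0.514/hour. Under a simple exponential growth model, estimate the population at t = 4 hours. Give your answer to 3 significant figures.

527000 cells

N(t) = N₀·e^(rt) = 67390 × e^(0.514×4) = 67390 × e^2.056.
e^2.056 ≈ 7.8146, so N ≈ 67390 × 7.8146 = 526629.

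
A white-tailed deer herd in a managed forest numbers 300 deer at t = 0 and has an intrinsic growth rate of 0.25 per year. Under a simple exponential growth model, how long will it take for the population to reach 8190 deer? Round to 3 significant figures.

13.2 years

Set N₀·e^(rt) = 8190: e^(0.25·t) = 8190/300 = 27.3.
0.25·t = ln(27.3) = 3.3069, so t = 3.3069/0.25 = 13.228.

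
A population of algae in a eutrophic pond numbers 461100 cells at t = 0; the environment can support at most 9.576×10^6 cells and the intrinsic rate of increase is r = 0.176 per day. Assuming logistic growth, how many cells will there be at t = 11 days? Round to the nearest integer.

A = (K − N₀)/N₀ = (9.576×10^6 − 461100)/461100 = 19.768.
N(t) = K/(1 + A·e^(−rt)) = 9.576×10^6/(1 + 19.768×e^(−0.176×11)).
e^(−1.936) = 0.14428; denominator = 1 + 19.768×0.14428 = 3.8521.
N = 9.576×10^6/3.8521 = 2.485926×10^6.

2485926 cells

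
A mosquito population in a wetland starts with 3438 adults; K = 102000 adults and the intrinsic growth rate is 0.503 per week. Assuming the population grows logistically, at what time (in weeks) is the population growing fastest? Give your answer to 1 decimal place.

6.7 weeks

Logistic growth is fastest at N = K/2 = 51000.
A = (K − N₀)/N₀ = 28.668. Set K/(1 + A·e^(−rt)) = K/2 → A·e^(−rt) = 1.
e^(−0.503t) = 1/28.668 = 0.0348816, so t = ln(28.668)/0.503 = 3.3558/0.503 = 6.6716.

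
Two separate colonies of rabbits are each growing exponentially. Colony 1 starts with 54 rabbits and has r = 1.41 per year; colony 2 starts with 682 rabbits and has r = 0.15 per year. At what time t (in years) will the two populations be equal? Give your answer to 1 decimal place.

Set 54·e^(1.41t) = 682·e^(0.15t).
e^((1.41 − 0.15)t) = 682/54 → e^(1.26·t) = 12.63.
1.26·t = ln(12.63) = 2.536, so t = 2.536/1.26 = 2.0127.

2.0 years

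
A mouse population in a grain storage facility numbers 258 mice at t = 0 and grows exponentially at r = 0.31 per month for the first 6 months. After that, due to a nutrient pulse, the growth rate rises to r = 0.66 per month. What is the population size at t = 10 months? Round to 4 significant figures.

Phase 1: N(6) = 258·e^(0.31×6) = 258·e^1.86 = 1657.32.
Phase 2 runs for 10 − 6 = 4 months at r = 0.66.
N(10) = 1657.32·e^(0.66×4) = 1657.32·e^2.64 = 23224.4.

23220 mice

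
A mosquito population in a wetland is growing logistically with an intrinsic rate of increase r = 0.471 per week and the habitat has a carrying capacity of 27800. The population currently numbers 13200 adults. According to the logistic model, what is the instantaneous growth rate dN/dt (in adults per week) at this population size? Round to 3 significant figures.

3270 adults per week

dN/dt = rN(1 − N/K) = 0.471 × 13200 × (1 − 13200/27800).
1 − 13200/27800 = 0.52518; dN/dt = 0.471 × 13200 × 0.52518 = 3265.1.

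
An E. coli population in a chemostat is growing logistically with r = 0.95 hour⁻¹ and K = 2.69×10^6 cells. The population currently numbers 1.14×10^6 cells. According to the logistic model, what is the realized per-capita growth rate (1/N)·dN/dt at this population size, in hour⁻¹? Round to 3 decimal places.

0.547 per hour

(1/N)·dN/dt = r(1 − N/K) = 0.95 × (1 − 1.14×10^6/2.69×10^6).
= 0.95 × 0.57621 = 0.5474.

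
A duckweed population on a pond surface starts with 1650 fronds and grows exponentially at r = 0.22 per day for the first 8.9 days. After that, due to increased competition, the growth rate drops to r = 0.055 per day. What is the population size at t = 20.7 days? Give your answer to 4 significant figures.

Phase 1: N(8.9) = 1650·e^(0.22×8.9) = 1650·e^1.958 = 11690.5.
Phase 2 runs for 20.7 − 8.9 = 11.8 days at r = 0.055.
N(20.7) = 11690.5·e^(0.055×11.8) = 11690.5·e^0.649 = 22371.2.

22370 fronds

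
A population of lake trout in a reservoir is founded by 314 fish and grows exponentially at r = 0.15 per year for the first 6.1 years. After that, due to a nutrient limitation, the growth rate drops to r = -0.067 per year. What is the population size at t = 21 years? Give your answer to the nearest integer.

289 fish

Phase 1: N(6.1) = 314·e^(0.15×6.1) = 314·e^0.915 = 783.987.
Phase 2 runs for 21 − 6.1 = 14.9 years at r = -0.067.
N(21) = 783.987·e^(-0.067×14.9) = 783.987·e^-0.9983 = 288.904.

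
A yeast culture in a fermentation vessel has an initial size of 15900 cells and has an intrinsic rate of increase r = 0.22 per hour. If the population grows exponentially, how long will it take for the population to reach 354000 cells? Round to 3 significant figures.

Set N₀·e^(rt) = 354000: e^(0.22·t) = 354000/15900 = 22.264.
0.22·t = ln(22.264) = 3.103, so t = 3.103/0.22 = 14.104.

14.1 hours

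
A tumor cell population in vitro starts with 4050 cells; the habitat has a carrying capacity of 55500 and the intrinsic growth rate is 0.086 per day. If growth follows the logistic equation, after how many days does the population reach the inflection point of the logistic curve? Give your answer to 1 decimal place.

29.6 days

Logistic growth is fastest at N = K/2 = 27750.
A = (K − N₀)/N₀ = 12.704. Set K/(1 + A·e^(−rt)) = K/2 → A·e^(−rt) = 1.
e^(−0.086t) = 1/12.704 = 0.0787172, so t = ln(12.704)/0.086 = 2.5419/0.086 = 29.557.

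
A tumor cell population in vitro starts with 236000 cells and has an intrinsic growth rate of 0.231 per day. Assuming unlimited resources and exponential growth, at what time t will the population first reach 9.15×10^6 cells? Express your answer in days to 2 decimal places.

Set N₀·e^(rt) = 9.15×10^6: e^(0.231·t) = 9.15×10^6/236000 = 38.771.
0.231·t = ln(38.771) = 3.6577, so t = 3.6577/0.231 = 15.834.

15.83 days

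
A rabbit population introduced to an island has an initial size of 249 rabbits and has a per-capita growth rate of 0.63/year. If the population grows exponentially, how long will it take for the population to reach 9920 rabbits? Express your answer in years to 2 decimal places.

Set N₀·e^(rt) = 9920: e^(0.63·t) = 9920/249 = 39.839.
0.63·t = ln(39.839) = 3.6849, so t = 3.6849/0.63 = 5.849.

5.85 years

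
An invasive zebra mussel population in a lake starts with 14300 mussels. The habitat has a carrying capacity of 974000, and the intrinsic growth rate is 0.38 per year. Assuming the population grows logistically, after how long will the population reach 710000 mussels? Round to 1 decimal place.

A = (K − N₀)/N₀ = (974000 − 14300)/14300 = 67.112.
Solve 974000/(1 + 67.112·e^(−0.38t)) = 710000: 1 + 67.112·e^(−0.38t) = 1.3718, so e^(−0.38t) = 0.00554046.
−0.38·t = ln(0.00554046) = -5.1957, so t = 5.1957/0.38 = 13.673.

13.7 years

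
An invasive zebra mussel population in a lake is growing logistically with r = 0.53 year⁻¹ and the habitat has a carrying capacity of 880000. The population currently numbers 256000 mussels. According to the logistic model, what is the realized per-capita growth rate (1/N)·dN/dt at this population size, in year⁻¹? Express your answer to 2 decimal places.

0.38 per year

(1/N)·dN/dt = r(1 − N/K) = 0.53 × (1 − 256000/880000).
= 0.53 × 0.70909 = 0.37582.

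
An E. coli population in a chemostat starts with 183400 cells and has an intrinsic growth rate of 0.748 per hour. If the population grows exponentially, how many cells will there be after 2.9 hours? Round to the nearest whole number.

N(t) = N₀·e^(rt) = 183400 × e^(0.748×2.9) = 183400 × e^2.169.
e^2.169 ≈ 8.7513, so N ≈ 183400 × 8.7513 = 1.604985×10^6.

1604985 cells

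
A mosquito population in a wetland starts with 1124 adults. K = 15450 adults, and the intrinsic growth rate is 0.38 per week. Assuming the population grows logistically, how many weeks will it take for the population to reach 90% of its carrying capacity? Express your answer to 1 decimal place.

12.5 weeks

A = (K − N₀)/N₀ = (15450 − 1124)/1124 = 12.746.
Solve 15450/(1 + 12.746·e^(−0.38t)) = 13905: 1 + 12.746·e^(−0.38t) = 1.1111, so e^(−0.38t) = 0.00871764.
−0.38·t = ln(0.00871764) = -4.7424, so t = 4.7424/0.38 = 12.48.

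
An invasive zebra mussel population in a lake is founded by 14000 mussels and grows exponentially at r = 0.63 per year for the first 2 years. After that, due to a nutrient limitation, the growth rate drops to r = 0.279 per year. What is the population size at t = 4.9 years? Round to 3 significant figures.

Phase 1: N(2) = 14000·e^(0.63×2) = 14000·e^1.26 = 49355.9.
Phase 2 runs for 4.9 − 2 = 2.9 years at r = 0.279.
N(4.9) = 49355.9·e^(0.279×2.9) = 49355.9·e^0.8091 = 110848.

111000 mussels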